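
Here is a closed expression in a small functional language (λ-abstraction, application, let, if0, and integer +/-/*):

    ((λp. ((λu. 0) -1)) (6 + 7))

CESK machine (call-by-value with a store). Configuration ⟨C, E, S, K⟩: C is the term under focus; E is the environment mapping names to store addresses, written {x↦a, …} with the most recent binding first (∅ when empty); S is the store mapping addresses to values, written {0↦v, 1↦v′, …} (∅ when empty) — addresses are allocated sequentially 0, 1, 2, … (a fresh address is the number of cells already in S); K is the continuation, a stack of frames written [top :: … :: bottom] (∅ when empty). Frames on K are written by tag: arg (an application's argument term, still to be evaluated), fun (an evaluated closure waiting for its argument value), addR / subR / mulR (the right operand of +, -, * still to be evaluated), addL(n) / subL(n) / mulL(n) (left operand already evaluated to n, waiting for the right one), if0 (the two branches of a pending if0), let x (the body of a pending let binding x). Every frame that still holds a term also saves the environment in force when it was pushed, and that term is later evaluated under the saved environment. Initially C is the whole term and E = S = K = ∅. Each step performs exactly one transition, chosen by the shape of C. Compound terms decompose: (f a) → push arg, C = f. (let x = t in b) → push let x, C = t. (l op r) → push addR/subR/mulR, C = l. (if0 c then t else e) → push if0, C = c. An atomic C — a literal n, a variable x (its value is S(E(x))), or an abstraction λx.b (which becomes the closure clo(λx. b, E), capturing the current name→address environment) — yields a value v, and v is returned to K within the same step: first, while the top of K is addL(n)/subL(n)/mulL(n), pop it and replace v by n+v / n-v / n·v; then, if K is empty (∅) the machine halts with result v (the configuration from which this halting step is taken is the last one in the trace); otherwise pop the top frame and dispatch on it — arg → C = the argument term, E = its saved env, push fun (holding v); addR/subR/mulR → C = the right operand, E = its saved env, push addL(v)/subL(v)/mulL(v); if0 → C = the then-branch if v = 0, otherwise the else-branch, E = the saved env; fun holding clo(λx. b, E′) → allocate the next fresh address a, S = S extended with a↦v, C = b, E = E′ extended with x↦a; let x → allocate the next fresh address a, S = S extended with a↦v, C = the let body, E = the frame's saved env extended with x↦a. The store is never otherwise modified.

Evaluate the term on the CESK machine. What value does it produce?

Answer: 0

Execution trace:
step 0: <C=((λp. ((λu. 0) -1)) (6 + 7)), E=∅, S=∅, K=∅>
step 1: <C=(λp. ((λu. 0) -1)), E=∅, S=∅, K=[arg]>
step 2: <C=(6 + 7), E=∅, S=∅, K=[fun]>
step 3: <C=6, E=∅, S=∅, K=[addR :: fun]>
step 4: <C=7, E=∅, S=∅, K=[addL(6) :: fun]>
step 5: <C=((λu. 0) -1), E={p↦0}, S={0↦13}, K=∅>
step 6: <C=(λu. 0), E={p↦0}, S={0↦13}, K=[arg]>
step 7: <C=-1, E={p↦0}, S={0↦13}, K=[fun]>
step 8: <C=0, E={u↦1, p↦0}, S={0↦13, 1↦-1}, K=∅>
→ final value 0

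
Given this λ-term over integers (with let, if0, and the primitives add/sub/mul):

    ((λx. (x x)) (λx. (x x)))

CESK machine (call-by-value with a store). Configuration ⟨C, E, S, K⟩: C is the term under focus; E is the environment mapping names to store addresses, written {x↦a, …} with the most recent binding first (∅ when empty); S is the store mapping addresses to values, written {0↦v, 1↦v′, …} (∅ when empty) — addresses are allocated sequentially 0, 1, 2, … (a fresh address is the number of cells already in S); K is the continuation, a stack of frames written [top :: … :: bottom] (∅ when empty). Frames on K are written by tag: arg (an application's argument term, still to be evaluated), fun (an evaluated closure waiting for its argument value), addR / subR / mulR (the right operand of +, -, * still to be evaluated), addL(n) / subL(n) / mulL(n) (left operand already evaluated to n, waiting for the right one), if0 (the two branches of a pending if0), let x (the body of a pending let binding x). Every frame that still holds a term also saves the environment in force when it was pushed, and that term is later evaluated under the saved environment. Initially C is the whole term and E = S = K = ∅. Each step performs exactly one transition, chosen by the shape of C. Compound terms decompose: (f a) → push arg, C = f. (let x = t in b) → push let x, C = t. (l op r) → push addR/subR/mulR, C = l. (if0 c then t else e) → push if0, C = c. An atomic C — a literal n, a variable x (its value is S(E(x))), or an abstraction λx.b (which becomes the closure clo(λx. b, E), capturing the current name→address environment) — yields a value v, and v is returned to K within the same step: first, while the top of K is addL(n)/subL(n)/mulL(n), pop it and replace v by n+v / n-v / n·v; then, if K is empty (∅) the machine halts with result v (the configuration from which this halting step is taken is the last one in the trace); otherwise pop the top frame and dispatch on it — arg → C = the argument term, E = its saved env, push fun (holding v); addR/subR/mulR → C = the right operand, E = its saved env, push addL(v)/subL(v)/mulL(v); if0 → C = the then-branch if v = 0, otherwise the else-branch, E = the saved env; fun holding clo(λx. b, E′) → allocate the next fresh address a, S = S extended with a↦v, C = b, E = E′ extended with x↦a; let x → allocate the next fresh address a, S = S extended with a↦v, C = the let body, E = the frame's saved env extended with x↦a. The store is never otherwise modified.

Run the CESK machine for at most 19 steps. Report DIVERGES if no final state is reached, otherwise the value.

step 0: ⟨C=((λx. (x x)) (λx. (x x))); E=∅; S=∅; K=∅⟩
step 1: ⟨C=(λx. (x x)); E=∅; S=∅; K=[arg]⟩
step 2: ⟨C=(λx. (x x)); E=∅; S=∅; K=[fun]⟩
step 3: ⟨C=(x x); E={x↦0}; S={0↦clo(λx. (x x), ∅)}; K=∅⟩
step 4: ⟨C=x; E={x↦0}; S={0↦clo(λx. (x x), ∅)}; K=[arg]⟩
step 5: ⟨C=x; E={x↦0}; S={0↦clo(λx. (x x), ∅)}; K=[fun]⟩
step 6: ⟨C=(x x); E={x↦1}; S={0↦clo(λx. (x x), ∅), 1↦clo(λx. (x x), ∅)}; K=∅⟩
step 7: ⟨C=x; E={x↦1}; S={0↦clo(λx. (x x), ∅), 1↦clo(λx. (x x), ∅)}; K=[arg]⟩
step 8: ⟨C=x; E={x↦1}; S={0↦clo(λx. (x x), ∅), 1↦clo(λx. (x x), ∅)}; K=[fun]⟩
step 9: ⟨C=(x x); E={x↦2}; S={0↦clo(λx. (x x), ∅), 1↦clo(λx. (x x), ∅), 2↦clo(λx. (x x), ∅)}; K=∅⟩
step 10: ⟨C=x; E={x↦2}; S={0↦clo(λx. (x x), ∅), 1↦clo(λx. (x x), ∅), 2↦clo(λx. (x x), ∅)}; K=[arg]⟩
step 11: ⟨C=x; E={x↦2}; S={0↦clo(λx. (x x), ∅), 1↦clo(λx. (x x), ∅), 2↦clo(λx. (x x), ∅)}; K=[fun]⟩
step 12: ⟨C=(x x); E={x↦3}; S={0↦clo(λx. (x x), ∅), 1↦clo(λx. (x x), ∅), 2↦clo(λx. (x x), ∅), 3↦clo(λx. (x x), ∅)}; K=∅⟩
step 13: ⟨C=x; E={x↦3}; S={0↦clo(λx. (x x), ∅), 1↦clo(λx. (x x), ∅), 2↦clo(λx. (x x), ∅), 3↦clo(λx. (x x), ∅)}; K=[arg]⟩
step 14: ⟨C=x; E={x↦3}; S={0↦clo(λx. (x x), ∅), 1↦clo(λx. (x x), ∅), 2↦clo(λx. (x x), ∅), 3↦clo(λx. (x x), ∅)}; K=[fun]⟩
step 15: ⟨C=(x x); E={x↦4}; S={0↦clo(λx. (x x), ∅), 1↦clo(λx. (x x), ∅), 2↦clo(λx. (x x), ∅), 3↦clo(λx. (x x), ∅), 4↦clo(λx. (x x), ∅)}; K=∅⟩
step 16: ⟨C=x; E={x↦4}; S={0↦clo(λx. (x x), ∅), 1↦clo(λx. (x x), ∅), 2↦clo(λx. (x x), ∅), 3↦clo(λx. (x x), ∅), 4↦clo(λx. (x x), ∅)}; K=[arg]⟩
step 17: ⟨C=x; E={x↦4}; S={0↦clo(λx. (x x), ∅), 1↦clo(λx. (x x), ∅), 2↦clo(λx. (x x), ∅), 3↦clo(λx. (x x), ∅), 4↦clo(λx. (x x), ∅)}; K=[fun]⟩
step 18: ⟨C=(x x); E={x↦5}; S={0↦clo(λx. (x x), ∅), 1↦clo(λx. (x x), ∅), 2↦clo(λx. (x x), ∅), 3↦clo(λx. (x x), ∅), 4↦clo(λx. (x x), ∅), 5↦clo(λx. (x x), ∅)}; K=∅⟩
step 19: ⟨C=x; E={x↦5}; S={0↦clo(λx. (x x), ∅), 1↦clo(λx. (x x), ∅), 2↦clo(λx. (x x), ∅), 3↦clo(λx. (x x), ∅), 4↦clo(λx. (x x), ∅), 5↦clo(λx. (x x), ∅)}; K=[arg]⟩
→ 19 transitions taken and the configuration is still not final: no result within 19 steps

Answer: DIVERGES (no final state within 19 steps)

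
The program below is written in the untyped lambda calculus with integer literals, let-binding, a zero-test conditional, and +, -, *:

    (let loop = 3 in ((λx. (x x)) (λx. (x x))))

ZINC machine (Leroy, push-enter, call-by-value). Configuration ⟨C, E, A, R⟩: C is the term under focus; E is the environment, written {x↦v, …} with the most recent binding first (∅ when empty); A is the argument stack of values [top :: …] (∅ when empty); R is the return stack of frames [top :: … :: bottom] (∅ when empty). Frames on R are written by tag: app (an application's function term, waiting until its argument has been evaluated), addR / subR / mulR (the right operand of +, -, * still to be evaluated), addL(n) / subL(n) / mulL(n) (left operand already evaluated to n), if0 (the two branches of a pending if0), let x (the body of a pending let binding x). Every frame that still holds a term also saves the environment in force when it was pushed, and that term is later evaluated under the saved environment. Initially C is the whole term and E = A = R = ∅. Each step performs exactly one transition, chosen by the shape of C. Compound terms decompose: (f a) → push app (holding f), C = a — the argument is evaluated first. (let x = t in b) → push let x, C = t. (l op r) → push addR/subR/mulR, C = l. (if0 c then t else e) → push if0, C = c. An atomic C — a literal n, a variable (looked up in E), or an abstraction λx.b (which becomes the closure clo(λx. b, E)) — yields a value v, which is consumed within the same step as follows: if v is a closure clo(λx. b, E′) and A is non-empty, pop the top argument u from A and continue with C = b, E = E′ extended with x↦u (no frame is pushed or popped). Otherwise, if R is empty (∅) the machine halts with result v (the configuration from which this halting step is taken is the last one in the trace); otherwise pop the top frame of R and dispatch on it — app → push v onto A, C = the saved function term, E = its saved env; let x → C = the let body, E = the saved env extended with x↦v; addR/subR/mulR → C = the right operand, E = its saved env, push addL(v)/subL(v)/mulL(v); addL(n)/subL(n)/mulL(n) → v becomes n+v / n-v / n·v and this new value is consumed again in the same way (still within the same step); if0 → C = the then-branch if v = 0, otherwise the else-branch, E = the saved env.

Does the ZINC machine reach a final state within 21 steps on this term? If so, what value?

Answer: DIVERGES (no final state within 21 steps)

Machine steps:
t=0: [C=(let loop = 3 in ((λx. (x x)) (λx. (x x)))) | E=∅ | A=∅ | R=∅]
t=1: [C=3 | E=∅ | A=∅ | R=[let loop]]
t=2: [C=((λx. (x x)) (λx. (x x))) | E={loop↦3} | A=∅ | R=∅]
t=3: [C=(λx. (x x)) | E={loop↦3} | A=∅ | R=[app]]
t=4: [C=(λx. (x x)) | E={loop↦3} | A=[clo(λx. (x x), {loop↦3})] | R=∅]
t=5: [C=(x x) | E={x↦clo(λx. (x x), {loop↦3}), loop↦3} | A=∅ | R=∅]
t=6: [C=x | E={x↦clo(λx. (x x), {loop↦3}), loop↦3} | A=∅ | R=[app]]
t=7: [C=x | E={x↦clo(λx. (x x), {loop↦3}), loop↦3} | A=[clo(λx. (x x), {loop↦3})] | R=∅]
… configuration repeats with period 3 (steps 5–7 recur indefinitely) …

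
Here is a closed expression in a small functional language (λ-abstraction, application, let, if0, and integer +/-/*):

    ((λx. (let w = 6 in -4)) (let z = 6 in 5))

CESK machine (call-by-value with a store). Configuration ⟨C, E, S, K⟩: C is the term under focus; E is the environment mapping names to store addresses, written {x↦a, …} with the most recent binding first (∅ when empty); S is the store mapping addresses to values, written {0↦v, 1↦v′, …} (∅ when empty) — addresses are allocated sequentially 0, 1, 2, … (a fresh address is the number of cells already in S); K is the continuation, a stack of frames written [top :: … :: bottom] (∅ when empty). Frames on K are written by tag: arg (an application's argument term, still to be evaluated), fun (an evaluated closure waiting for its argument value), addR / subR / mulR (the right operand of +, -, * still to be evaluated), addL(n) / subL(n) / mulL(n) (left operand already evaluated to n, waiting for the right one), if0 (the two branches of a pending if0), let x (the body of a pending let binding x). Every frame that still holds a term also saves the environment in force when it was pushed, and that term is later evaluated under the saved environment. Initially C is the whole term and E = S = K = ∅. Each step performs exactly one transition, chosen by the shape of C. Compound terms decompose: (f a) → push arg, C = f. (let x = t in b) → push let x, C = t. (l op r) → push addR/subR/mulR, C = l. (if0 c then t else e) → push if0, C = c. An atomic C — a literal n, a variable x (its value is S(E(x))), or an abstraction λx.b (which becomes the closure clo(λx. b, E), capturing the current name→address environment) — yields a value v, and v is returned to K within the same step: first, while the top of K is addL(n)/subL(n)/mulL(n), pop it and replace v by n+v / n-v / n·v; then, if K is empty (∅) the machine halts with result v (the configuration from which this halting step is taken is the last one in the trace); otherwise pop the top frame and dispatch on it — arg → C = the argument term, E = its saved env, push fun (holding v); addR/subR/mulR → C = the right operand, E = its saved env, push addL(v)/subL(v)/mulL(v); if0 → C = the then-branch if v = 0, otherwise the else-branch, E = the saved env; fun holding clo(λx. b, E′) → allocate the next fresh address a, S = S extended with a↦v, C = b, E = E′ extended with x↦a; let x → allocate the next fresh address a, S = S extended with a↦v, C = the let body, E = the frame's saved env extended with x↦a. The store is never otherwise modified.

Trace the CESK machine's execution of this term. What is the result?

Answer: -4

Execution trace:
step 0: ⟨C=((λx. (let w = 6 in -4)) (let z = 6 in 5)); E=∅; S=∅; K=∅⟩
step 1: ⟨C=(λx. (let w = 6 in -4)); E=∅; S=∅; K=[arg]⟩
step 2: ⟨C=(let z = 6 in 5); E=∅; S=∅; K=[fun]⟩
step 3: ⟨C=6; E=∅; S=∅; K=[let z :: fun]⟩
step 4: ⟨C=5; E={z↦0}; S={0↦6}; K=[fun]⟩
step 5: ⟨C=(let w = 6 in -4); E={x↦1}; S={0↦6, 1↦5}; K=∅⟩
step 6: ⟨C=6; E={x↦1}; S={0↦6, 1↦5}; K=[let w]⟩
step 7: ⟨C=-4; E={w↦2, x↦1}; S={0↦6, 1↦5, 2↦6}; K=∅⟩
→ final value -4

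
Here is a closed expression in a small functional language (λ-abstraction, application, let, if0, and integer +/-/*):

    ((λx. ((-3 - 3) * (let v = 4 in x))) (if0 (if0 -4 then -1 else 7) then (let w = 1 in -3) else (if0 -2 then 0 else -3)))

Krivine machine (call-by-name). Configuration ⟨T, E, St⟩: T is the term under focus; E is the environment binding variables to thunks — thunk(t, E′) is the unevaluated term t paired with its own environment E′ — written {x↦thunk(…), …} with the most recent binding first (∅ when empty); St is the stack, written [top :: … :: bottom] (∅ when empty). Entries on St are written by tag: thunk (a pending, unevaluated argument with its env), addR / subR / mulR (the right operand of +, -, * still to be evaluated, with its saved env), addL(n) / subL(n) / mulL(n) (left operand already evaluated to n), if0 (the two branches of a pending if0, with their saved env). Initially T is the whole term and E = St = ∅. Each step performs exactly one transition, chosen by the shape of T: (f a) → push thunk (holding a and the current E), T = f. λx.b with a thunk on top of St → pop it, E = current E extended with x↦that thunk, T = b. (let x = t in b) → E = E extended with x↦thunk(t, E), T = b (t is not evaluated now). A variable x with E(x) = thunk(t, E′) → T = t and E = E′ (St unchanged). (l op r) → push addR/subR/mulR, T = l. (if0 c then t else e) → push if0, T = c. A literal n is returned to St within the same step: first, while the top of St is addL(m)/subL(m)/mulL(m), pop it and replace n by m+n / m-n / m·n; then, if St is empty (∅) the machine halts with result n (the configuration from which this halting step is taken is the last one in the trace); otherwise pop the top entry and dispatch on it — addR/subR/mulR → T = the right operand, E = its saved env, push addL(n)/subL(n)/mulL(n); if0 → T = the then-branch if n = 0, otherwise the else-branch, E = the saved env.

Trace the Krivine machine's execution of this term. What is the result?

Answer: 18

Machine steps:
0. <T=((λx. ((-3 - 3) * (let v = 4 in x))) (if0 (if0 -4 then -1 else 7) then (let w = 1 in -3) else (if0 -2 then 0 else -3))), E=∅, St=∅>
1. <T=(λx. ((-3 - 3) * (let v = 4 in x))), E=∅, St=[thunk]>
2. <T=((-3 - 3) * (let v = 4 in x)), E={x↦thunk((if0 (if0 -4 then -1 else 7) then (let w = 1 in -3) else (if0 -2 then 0 else -3)), ∅)}, St=∅>
3. <T=(-3 - 3), E={x↦thunk((if0 (if0 -4 then -1 else 7) then (let w = 1 in -3) else (if0 -2 then 0 else -3)), ∅)}, St=[mulR]>
4. <T=-3, E={x↦thunk((if0 (if0 -4 then -1 else 7) then (let w = 1 in -3) else (if0 -2 then 0 else -3)), ∅)}, St=[subR :: mulR]>
5. <T=3, E={x↦thunk((if0 (if0 -4 then -1 else 7) then (let w = 1 in -3) else (if0 -2 then 0 else -3)), ∅)}, St=[subL(-3) :: mulR]>
6. <T=(let v = 4 in x), E={x↦thunk((if0 (if0 -4 then -1 else 7) then (let w = 1 in -3) else (if0 -2 then 0 else -3)), ∅)}, St=[mulL(-6)]>
7. <T=x, E={v↦thunk(4, {x↦thunk((if0 (if0 -4 then -1 else 7) then (let w = 1 in -3) else (if0 -2 then 0 else -3)), ∅)}), x↦thunk((if0 (if0 -4 then -1 else 7) then (let w = 1 in -3) else (if0 -2 then 0 else -3)), ∅)}, St=[mulL(-6)]>
8. <T=(if0 (if0 -4 then -1 else 7) then (let w = 1 in -3) else (if0 -2 then 0 else -3)), E=∅, St=[mulL(-6)]>
9. <T=(if0 -4 then -1 else 7), E=∅, St=[if0 :: mulL(-6)]>
10. <T=-4, E=∅, St=[if0 :: if0 :: mulL(-6)]>
11. <T=7, E=∅, St=[if0 :: mulL(-6)]>
12. <T=(if0 -2 then 0 else -3), E=∅, St=[mulL(-6)]>
13. <T=-2, E=∅, St=[if0 :: mulL(-6)]>
14. <T=-3, E=∅, St=[mulL(-6)]>
→ final value 18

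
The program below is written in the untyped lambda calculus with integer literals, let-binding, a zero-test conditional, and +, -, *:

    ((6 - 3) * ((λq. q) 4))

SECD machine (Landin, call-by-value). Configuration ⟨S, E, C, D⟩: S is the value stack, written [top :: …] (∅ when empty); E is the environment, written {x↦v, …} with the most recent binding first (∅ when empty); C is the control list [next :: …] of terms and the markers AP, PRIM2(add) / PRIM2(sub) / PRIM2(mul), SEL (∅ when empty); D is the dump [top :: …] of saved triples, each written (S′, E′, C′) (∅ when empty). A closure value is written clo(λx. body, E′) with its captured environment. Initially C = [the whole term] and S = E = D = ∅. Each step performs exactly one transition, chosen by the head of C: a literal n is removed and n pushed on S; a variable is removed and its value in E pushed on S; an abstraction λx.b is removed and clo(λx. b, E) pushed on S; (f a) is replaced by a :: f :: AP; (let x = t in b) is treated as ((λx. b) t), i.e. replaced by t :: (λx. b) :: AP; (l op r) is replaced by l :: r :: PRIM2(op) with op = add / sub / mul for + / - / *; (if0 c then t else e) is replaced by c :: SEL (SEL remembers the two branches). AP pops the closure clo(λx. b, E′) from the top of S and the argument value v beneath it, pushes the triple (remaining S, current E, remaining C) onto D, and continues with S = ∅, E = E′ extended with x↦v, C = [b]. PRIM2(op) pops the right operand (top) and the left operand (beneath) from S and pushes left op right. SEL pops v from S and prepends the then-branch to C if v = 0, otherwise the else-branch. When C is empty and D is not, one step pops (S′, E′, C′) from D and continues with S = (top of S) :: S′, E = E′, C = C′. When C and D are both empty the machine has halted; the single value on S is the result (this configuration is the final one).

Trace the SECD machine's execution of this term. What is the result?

0. ⟨S=∅; E=∅; C=[((6 - 3) * ((λq. q) 4))]; D=∅⟩
1. ⟨S=∅; E=∅; C=[(6 - 3) :: ((λq. q) 4) :: PRIM2(mul)]; D=∅⟩
2. ⟨S=∅; E=∅; C=[6 :: 3 :: PRIM2(sub) :: ((λq. q) 4) :: PRIM2(mul)]; D=∅⟩
3. ⟨S=[6]; E=∅; C=[3 :: PRIM2(sub) :: ((λq. q) 4) :: PRIM2(mul)]; D=∅⟩
4. ⟨S=[3 :: 6]; E=∅; C=[PRIM2(sub) :: ((λq. q) 4) :: PRIM2(mul)]; D=∅⟩
5. ⟨S=[3]; E=∅; C=[((λq. q) 4) :: PRIM2(mul)]; D=∅⟩
6. ⟨S=[3]; E=∅; C=[4 :: (λq. q) :: AP :: PRIM2(mul)]; D=∅⟩
7. ⟨S=[4 :: 3]; E=∅; C=[(λq. q) :: AP :: PRIM2(mul)]; D=∅⟩
8. ⟨S=[clo(λq. q, ∅) :: 4 :: 3]; E=∅; C=[AP :: PRIM2(mul)]; D=∅⟩
9. ⟨S=∅; E={q↦4}; C=[q]; D=[([3], ∅, [PRIM2(mul)])]⟩
10. ⟨S=[4]; E={q↦4}; C=∅; D=[([3], ∅, [PRIM2(mul)])]⟩
11. ⟨S=[4 :: 3]; E=∅; C=[PRIM2(mul)]; D=∅⟩
12. ⟨S=[12]; E=∅; C=∅; D=∅⟩
→ final value 12

Answer: 12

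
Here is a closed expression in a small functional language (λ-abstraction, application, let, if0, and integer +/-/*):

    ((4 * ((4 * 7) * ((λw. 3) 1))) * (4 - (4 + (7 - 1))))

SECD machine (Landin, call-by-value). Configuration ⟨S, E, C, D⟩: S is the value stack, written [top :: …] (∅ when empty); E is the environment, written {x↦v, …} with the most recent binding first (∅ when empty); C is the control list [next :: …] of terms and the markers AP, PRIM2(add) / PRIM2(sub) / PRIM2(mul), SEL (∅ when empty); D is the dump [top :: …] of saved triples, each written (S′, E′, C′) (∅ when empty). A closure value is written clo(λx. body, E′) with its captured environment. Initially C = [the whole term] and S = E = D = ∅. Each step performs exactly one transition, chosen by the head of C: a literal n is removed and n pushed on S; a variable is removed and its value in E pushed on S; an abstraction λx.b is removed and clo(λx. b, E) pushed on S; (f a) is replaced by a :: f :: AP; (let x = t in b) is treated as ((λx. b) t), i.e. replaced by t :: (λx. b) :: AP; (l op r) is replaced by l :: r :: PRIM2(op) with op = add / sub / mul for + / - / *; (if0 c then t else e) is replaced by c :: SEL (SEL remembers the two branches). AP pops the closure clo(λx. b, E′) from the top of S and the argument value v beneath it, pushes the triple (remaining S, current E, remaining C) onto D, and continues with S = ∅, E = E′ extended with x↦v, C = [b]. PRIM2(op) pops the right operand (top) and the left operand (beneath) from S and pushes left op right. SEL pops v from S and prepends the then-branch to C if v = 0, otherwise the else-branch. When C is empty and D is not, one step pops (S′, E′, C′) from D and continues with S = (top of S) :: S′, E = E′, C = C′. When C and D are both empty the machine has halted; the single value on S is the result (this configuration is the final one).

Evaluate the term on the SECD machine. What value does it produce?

Answer: -2016

Derivation:
t=0: [S=∅ | E=∅ | C=[((4 * ((4 * 7) * ((λw. 3) 1))) * (4 - (4 + (7 - 1))))] | D=∅]
t=1: [S=∅ | E=∅ | C=[(4 * ((4 * 7) * ((λw. 3) 1))) :: (4 - (4 + (7 - 1))) :: PRIM2(mul)] | D=∅]
t=2: [S=∅ | E=∅ | C=[4 :: ((4 * 7) * ((λw. 3) 1)) :: PRIM2(mul) :: (4 - (4 + (7 - 1))) :: PRIM2(mul)] | D=∅]
t=3: [S=[4] | E=∅ | C=[((4 * 7) * ((λw. 3) 1)) :: PRIM2(mul) :: (4 - (4 + (7 - 1))) :: PRIM2(mul)] | D=∅]
t=4: [S=[4] | E=∅ | C=[(4 * 7) :: ((λw. 3) 1) :: PRIM2(mul) :: PRIM2(mul) :: (4 - (4 + (7 - 1))) :: PRIM2(mul)] | D=∅]
t=5: [S=[4] | E=∅ | C=[4 :: 7 :: PRIM2(mul) :: ((λw. 3) 1) :: PRIM2(mul) :: PRIM2(mul) :: (4 - (4 + (7 - 1))) :: PRIM2(mul)] | D=∅]
t=6: [S=[4 :: 4] | E=∅ | C=[7 :: PRIM2(mul) :: ((λw. 3) 1) :: PRIM2(mul) :: PRIM2(mul) :: (4 - (4 + (7 - 1))) :: PRIM2(mul)] | D=∅]
t=7: [S=[7 :: 4 :: 4] | E=∅ | C=[PRIM2(mul) :: ((λw. 3) 1) :: PRIM2(mul) :: PRIM2(mul) :: (4 - (4 + (7 - 1))) :: PRIM2(mul)] | D=∅]
t=8: [S=[28 :: 4] | E=∅ | C=[((λw. 3) 1) :: PRIM2(mul) :: PRIM2(mul) :: (4 - (4 + (7 - 1))) :: PRIM2(mul)] | D=∅]
t=9: [S=[28 :: 4] | E=∅ | C=[1 :: (λw. 3) :: AP :: PRIM2(mul) :: PRIM2(mul) :: (4 - (4 + (7 - 1))) :: PRIM2(mul)] | D=∅]
t=10: [S=[1 :: 28 :: 4] | E=∅ | C=[(λw. 3) :: AP :: PRIM2(mul) :: PRIM2(mul) :: (4 - (4 + (7 - 1))) :: PRIM2(mul)] | D=∅]
t=11: [S=[clo(λw. 3, ∅) :: 1 :: 28 :: 4] | E=∅ | C=[AP :: PRIM2(mul) :: PRIM2(mul) :: (4 - (4 + (7 - 1))) :: PRIM2(mul)] | D=∅]
t=12: [S=∅ | E={w↦1} | C=[3] | D=[([28 :: 4], ∅, [PRIM2(mul) :: PRIM2(mul) :: (4 - (4 + (7 - 1))) :: PRIM2(mul)])]]
t=13: [S=[3] | E={w↦1} | C=∅ | D=[([28 :: 4], ∅, [PRIM2(mul) :: PRIM2(mul) :: (4 - (4 + (7 - 1))) :: PRIM2(mul)])]]
t=14: [S=[3 :: 28 :: 4] | E=∅ | C=[PRIM2(mul) :: PRIM2(mul) :: (4 - (4 + (7 - 1))) :: PRIM2(mul)] | D=∅]
t=15: [S=[84 :: 4] | E=∅ | C=[PRIM2(mul) :: (4 - (4 + (7 - 1))) :: PRIM2(mul)] | D=∅]
t=16: [S=[336] | E=∅ | C=[(4 - (4 + (7 - 1))) :: PRIM2(mul)] | D=∅]
t=17: [S=[336] | E=∅ | C=[4 :: (4 + (7 - 1)) :: PRIM2(sub) :: PRIM2(mul)] | D=∅]
t=18: [S=[4 :: 336] | E=∅ | C=[(4 + (7 - 1)) :: PRIM2(sub) :: PRIM2(mul)] | D=∅]
t=19: [S=[4 :: 336] | E=∅ | C=[4 :: (7 - 1) :: PRIM2(add) :: PRIM2(sub) :: PRIM2(mul)] | D=∅]
t=20: [S=[4 :: 4 :: 336] | E=∅ | C=[(7 - 1) :: PRIM2(add) :: PRIM2(sub) :: PRIM2(mul)] | D=∅]
t=21: [S=[4 :: 4 :: 336] | E=∅ | C=[7 :: 1 :: PRIM2(sub) :: PRIM2(add) :: PRIM2(sub) :: PRIM2(mul)] | D=∅]
t=22: [S=[7 :: 4 :: 4 :: 336] | E=∅ | C=[1 :: PRIM2(sub) :: PRIM2(add) :: PRIM2(sub) :: PRIM2(mul)] | D=∅]
t=23: [S=[1 :: 7 :: 4 :: 4 :: 336] | E=∅ | C=[PRIM2(sub) :: PRIM2(add) :: PRIM2(sub) :: PRIM2(mul)] | D=∅]
t=24: [S=[6 :: 4 :: 4 :: 336] | E=∅ | C=[PRIM2(add) :: PRIM2(sub) :: PRIM2(mul)] | D=∅]
t=25: [S=[10 :: 4 :: 336] | E=∅ | C=[PRIM2(sub) :: PRIM2(mul)] | D=∅]
t=26: [S=[-6 :: 336] | E=∅ | C=[PRIM2(mul)] | D=∅]
t=27: [S=[-2016] | E=∅ | C=∅ | D=∅]
→ final value -2016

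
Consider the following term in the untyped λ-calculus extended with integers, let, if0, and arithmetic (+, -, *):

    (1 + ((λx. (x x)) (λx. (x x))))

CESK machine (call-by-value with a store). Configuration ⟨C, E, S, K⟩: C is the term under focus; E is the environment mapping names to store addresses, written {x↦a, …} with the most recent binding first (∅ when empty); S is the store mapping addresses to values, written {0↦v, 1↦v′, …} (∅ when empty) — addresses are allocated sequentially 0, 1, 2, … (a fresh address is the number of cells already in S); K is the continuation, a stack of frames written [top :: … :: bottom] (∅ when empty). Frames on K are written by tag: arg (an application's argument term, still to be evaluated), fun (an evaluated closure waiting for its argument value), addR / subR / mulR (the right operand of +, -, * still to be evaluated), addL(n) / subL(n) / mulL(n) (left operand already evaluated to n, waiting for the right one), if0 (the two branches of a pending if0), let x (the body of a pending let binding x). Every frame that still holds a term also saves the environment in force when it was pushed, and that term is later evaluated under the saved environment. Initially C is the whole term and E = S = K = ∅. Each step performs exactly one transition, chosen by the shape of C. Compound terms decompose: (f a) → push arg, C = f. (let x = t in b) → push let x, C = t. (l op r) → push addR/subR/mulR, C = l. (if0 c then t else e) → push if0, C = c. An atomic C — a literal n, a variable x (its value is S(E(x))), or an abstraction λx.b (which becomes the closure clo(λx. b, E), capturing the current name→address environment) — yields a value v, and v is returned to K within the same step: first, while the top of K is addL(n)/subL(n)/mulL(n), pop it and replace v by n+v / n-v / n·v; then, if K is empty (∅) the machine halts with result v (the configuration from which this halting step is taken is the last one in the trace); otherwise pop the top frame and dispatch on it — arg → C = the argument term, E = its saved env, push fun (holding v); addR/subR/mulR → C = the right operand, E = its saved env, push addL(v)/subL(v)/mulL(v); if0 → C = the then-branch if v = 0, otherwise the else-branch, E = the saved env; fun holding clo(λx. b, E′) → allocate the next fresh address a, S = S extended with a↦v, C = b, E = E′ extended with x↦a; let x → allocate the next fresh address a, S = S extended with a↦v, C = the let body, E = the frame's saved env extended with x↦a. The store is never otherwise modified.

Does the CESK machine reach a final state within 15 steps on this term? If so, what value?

t=0: <C=(1 + ((λx. (x x)) (λx. (x x)))), E=∅, S=∅, K=∅>
t=1: <C=1, E=∅, S=∅, K=[addR]>
t=2: <C=((λx. (x x)) (λx. (x x))), E=∅, S=∅, K=[addL(1)]>
t=3: <C=(λx. (x x)), E=∅, S=∅, K=[arg :: addL(1)]>
t=4: <C=(λx. (x x)), E=∅, S=∅, K=[fun :: addL(1)]>
t=5: <C=(x x), E={x↦0}, S={0↦clo(λx. (x x), ∅)}, K=[addL(1)]>
t=6: <C=x, E={x↦0}, S={0↦clo(λx. (x x), ∅)}, K=[arg :: addL(1)]>
t=7: <C=x, E={x↦0}, S={0↦clo(λx. (x x), ∅)}, K=[fun :: addL(1)]>
t=8: <C=(x x), E={x↦1}, S={0↦clo(λx. (x x), ∅), 1↦clo(λx. (x x), ∅)}, K=[addL(1)]>
t=9: <C=x, E={x↦1}, S={0↦clo(λx. (x x), ∅), 1↦clo(λx. (x x), ∅)}, K=[arg :: addL(1)]>
t=10: <C=x, E={x↦1}, S={0↦clo(λx. (x x), ∅), 1↦clo(λx. (x x), ∅)}, K=[fun :: addL(1)]>
t=11: <C=(x x), E={x↦2}, S={0↦clo(λx. (x x), ∅), 1↦clo(λx. (x x), ∅), 2↦clo(λx. (x x), ∅)}, K=[addL(1)]>
t=12: <C=x, E={x↦2}, S={0↦clo(λx. (x x), ∅), 1↦clo(λx. (x x), ∅), 2↦clo(λx. (x x), ∅)}, K=[arg :: addL(1)]>
t=13: <C=x, E={x↦2}, S={0↦clo(λx. (x x), ∅), 1↦clo(λx. (x x), ∅), 2↦clo(λx. (x x), ∅)}, K=[fun :: addL(1)]>
t=14: <C=(x x), E={x↦3}, S={0↦clo(λx. (x x), ∅), 1↦clo(λx. (x x), ∅), 2↦clo(λx. (x x), ∅), 3↦clo(λx. (x x), ∅)}, K=[addL(1)]>
t=15: <C=x, E={x↦3}, S={0↦clo(λx. (x x), ∅), 1↦clo(λx. (x x), ∅), 2↦clo(λx. (x x), ∅), 3↦clo(λx. (x x), ∅)}, K=[arg :: addL(1)]>
→ 15 transitions taken and the configuration is still not final: no result within 15 steps

Answer: DIVERGES (no final state within 15 steps)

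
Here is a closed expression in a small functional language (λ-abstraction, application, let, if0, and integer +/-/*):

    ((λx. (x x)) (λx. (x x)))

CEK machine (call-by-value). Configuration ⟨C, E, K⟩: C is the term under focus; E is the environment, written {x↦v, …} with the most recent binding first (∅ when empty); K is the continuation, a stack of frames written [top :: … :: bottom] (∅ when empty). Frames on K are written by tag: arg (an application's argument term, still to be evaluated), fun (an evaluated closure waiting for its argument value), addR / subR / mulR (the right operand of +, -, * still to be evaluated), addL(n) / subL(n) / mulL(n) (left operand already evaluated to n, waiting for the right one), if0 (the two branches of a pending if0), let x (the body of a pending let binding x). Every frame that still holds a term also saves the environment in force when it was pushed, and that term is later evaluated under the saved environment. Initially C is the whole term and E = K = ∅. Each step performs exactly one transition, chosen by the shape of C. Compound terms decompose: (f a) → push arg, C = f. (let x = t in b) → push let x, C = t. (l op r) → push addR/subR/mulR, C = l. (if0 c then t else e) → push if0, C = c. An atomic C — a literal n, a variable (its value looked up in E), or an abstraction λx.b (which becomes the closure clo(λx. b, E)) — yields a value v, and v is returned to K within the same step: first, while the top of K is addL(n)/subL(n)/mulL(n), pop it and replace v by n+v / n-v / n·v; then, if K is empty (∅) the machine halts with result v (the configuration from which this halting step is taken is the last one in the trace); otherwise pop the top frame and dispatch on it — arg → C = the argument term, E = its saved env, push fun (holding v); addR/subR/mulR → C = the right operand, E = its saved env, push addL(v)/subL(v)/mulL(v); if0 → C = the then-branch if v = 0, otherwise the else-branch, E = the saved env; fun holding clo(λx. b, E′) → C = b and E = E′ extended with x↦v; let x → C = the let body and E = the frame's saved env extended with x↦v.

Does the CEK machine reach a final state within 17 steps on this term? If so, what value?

t=0: ⟨C=((λx. (x x)) (λx. (x x))); E=∅; K=∅⟩
t=1: ⟨C=(λx. (x x)); E=∅; K=[arg]⟩
t=2: ⟨C=(λx. (x x)); E=∅; K=[fun]⟩
t=3: ⟨C=(x x); E={x↦clo(λx. (x x), ∅)}; K=∅⟩
t=4: ⟨C=x; E={x↦clo(λx. (x x), ∅)}; K=[arg]⟩
t=5: ⟨C=x; E={x↦clo(λx. (x x), ∅)}; K=[fun]⟩
… configuration repeats with period 3 (steps 3–5 recur indefinitely) …

Answer: DIVERGES (no final state within 17 steps)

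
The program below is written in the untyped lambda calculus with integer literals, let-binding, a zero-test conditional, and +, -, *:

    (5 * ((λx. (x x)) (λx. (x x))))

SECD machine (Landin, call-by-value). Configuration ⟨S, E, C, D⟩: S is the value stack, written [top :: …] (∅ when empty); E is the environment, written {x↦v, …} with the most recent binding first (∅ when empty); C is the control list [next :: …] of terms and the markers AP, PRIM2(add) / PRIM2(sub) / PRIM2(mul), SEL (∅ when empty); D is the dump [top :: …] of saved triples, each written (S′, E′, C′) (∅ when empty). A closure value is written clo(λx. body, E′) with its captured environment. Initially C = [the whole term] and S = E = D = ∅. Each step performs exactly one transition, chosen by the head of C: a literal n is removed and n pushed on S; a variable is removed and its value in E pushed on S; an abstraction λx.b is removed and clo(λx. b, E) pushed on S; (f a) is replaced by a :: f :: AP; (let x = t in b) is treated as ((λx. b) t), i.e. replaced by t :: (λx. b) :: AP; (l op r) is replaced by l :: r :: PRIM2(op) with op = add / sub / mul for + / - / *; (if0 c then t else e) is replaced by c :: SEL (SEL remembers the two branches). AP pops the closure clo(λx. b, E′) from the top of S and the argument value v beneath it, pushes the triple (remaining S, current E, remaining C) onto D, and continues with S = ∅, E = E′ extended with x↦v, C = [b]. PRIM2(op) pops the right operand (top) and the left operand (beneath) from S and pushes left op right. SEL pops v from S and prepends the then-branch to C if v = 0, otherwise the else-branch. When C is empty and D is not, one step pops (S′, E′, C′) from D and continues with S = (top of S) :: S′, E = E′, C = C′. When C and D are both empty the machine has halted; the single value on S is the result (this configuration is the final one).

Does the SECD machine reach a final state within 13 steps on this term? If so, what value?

Answer: DIVERGES (no final state within 13 steps)

Execution trace:
t=0: [S=∅ | E=∅ | C=[(5 * ((λx. (x x)) (λx. (x x))))] | D=∅]
t=1: [S=∅ | E=∅ | C=[5 :: ((λx. (x x)) (λx. (x x))) :: PRIM2(mul)] | D=∅]
t=2: [S=[5] | E=∅ | C=[((λx. (x x)) (λx. (x x))) :: PRIM2(mul)] | D=∅]
t=3: [S=[5] | E=∅ | C=[(λx. (x x)) :: (λx. (x x)) :: AP :: PRIM2(mul)] | D=∅]
t=4: [S=[clo(λx. (x x), ∅) :: 5] | E=∅ | C=[(λx. (x x)) :: AP :: PRIM2(mul)] | D=∅]
t=5: [S=[clo(λx. (x x), ∅) :: clo(λx. (x x), ∅) :: 5] | E=∅ | C=[AP :: PRIM2(mul)] | D=∅]
t=6: [S=∅ | E={x↦clo(λx. (x x), ∅)} | C=[(x x)] | D=[([5], ∅, [PRIM2(mul)])]]
t=7: [S=∅ | E={x↦clo(λx. (x x), ∅)} | C=[x :: x :: AP] | D=[([5], ∅, [PRIM2(mul)])]]
t=8: [S=[clo(λx. (x x), ∅)] | E={x↦clo(λx. (x x), ∅)} | C=[x :: AP] | D=[([5], ∅, [PRIM2(mul)])]]
t=9: [S=[clo(λx. (x x), ∅) :: clo(λx. (x x), ∅)] | E={x↦clo(λx. (x x), ∅)} | C=[AP] | D=[([5], ∅, [PRIM2(mul)])]]
t=10: [S=∅ | E={x↦clo(λx. (x x), ∅)} | C=[(x x)] | D=[(∅, {x↦clo(λx. (x x), ∅)}, ∅) :: ([5], ∅, [PRIM2(mul)])]]
t=11: [S=∅ | E={x↦clo(λx. (x x), ∅)} | C=[x :: x :: AP] | D=[(∅, {x↦clo(λx. (x x), ∅)}, ∅) :: ([5], ∅, [PRIM2(mul)])]]
t=12: [S=[clo(λx. (x x), ∅)] | E={x↦clo(λx. (x x), ∅)} | C=[x :: AP] | D=[(∅, {x↦clo(λx. (x x), ∅)}, ∅) :: ([5], ∅, [PRIM2(mul)])]]
t=13: [S=[clo(λx. (x x), ∅) :: clo(λx. (x x), ∅)] | E={x↦clo(λx. (x x), ∅)} | C=[AP] | D=[(∅, {x↦clo(λx. (x x), ∅)}, ∅) :: ([5], ∅, [PRIM2(mul)])]]
→ 13 transitions taken and the configuration is still not final: no result within 13 steps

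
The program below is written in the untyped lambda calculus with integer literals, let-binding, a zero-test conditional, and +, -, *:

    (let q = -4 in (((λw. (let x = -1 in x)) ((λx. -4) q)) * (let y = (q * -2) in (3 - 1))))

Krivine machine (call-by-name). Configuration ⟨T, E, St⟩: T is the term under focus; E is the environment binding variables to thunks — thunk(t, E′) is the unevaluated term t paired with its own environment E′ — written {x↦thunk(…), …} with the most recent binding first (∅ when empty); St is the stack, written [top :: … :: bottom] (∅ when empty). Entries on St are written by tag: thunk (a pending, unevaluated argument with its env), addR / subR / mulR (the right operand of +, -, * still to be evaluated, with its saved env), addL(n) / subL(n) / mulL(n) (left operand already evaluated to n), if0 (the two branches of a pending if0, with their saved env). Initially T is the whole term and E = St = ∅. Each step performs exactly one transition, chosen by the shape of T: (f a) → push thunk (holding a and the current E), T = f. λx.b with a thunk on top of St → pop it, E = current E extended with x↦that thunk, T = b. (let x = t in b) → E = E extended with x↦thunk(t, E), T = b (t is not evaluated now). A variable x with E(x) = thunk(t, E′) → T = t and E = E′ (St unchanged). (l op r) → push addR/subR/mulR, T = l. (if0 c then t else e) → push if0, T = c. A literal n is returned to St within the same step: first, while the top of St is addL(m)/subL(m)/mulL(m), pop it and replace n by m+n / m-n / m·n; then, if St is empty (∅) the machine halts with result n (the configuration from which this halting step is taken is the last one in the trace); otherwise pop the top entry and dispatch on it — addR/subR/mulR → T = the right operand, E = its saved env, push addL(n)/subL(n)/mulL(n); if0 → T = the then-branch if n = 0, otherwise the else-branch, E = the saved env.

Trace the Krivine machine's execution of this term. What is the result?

Answer: -2

Execution trace:
0. ⟨T=(let q = -4 in (((λw. (let x = -1 in x)) ((λx. -4) q)) * (let y = (q * -2) in (3 - 1)))); E=∅; St=∅⟩
1. ⟨T=(((λw. (let x = -1 in x)) ((λx. -4) q)) * (let y = (q * -2) in (3 - 1))); E={q↦thunk(-4, ∅)}; St=∅⟩
2. ⟨T=((λw. (let x = -1 in x)) ((λx. -4) q)); E={q↦thunk(-4, ∅)}; St=[mulR]⟩
3. ⟨T=(λw. (let x = -1 in x)); E={q↦thunk(-4, ∅)}; St=[thunk :: mulR]⟩
4. ⟨T=(let x = -1 in x); E={w↦thunk(((λx. -4) q), {q↦thunk(-4, ∅)}), q↦thunk(-4, ∅)}; St=[mulR]⟩
5. ⟨T=x; E={x↦thunk(-1, {w↦thunk(((λx. -4) q), {q↦thunk(-4, ∅)}), q↦thunk(-4, ∅)}), w↦thunk(((λx. -4) q), {q↦thunk(-4, ∅)}), q↦thunk(-4, ∅)}; St=[mulR]⟩
6. ⟨T=-1; E={w↦thunk(((λx. -4) q), {q↦thunk(-4, ∅)}), q↦thunk(-4, ∅)}; St=[mulR]⟩
7. ⟨T=(let y = (q * -2) in (3 - 1)); E={q↦thunk(-4, ∅)}; St=[mulL(-1)]⟩
8. ⟨T=(3 - 1); E={y↦thunk((q * -2), {q↦thunk(-4, ∅)}), q↦thunk(-4, ∅)}; St=[mulL(-1)]⟩
9. ⟨T=3; E={y↦thunk((q * -2), {q↦thunk(-4, ∅)}), q↦thunk(-4, ∅)}; St=[subR :: mulL(-1)]⟩
10. ⟨T=1; E={y↦thunk((q * -2), {q↦thunk(-4, ∅)}), q↦thunk(-4, ∅)}; St=[subL(3) :: mulL(-1)]⟩
→ final value -2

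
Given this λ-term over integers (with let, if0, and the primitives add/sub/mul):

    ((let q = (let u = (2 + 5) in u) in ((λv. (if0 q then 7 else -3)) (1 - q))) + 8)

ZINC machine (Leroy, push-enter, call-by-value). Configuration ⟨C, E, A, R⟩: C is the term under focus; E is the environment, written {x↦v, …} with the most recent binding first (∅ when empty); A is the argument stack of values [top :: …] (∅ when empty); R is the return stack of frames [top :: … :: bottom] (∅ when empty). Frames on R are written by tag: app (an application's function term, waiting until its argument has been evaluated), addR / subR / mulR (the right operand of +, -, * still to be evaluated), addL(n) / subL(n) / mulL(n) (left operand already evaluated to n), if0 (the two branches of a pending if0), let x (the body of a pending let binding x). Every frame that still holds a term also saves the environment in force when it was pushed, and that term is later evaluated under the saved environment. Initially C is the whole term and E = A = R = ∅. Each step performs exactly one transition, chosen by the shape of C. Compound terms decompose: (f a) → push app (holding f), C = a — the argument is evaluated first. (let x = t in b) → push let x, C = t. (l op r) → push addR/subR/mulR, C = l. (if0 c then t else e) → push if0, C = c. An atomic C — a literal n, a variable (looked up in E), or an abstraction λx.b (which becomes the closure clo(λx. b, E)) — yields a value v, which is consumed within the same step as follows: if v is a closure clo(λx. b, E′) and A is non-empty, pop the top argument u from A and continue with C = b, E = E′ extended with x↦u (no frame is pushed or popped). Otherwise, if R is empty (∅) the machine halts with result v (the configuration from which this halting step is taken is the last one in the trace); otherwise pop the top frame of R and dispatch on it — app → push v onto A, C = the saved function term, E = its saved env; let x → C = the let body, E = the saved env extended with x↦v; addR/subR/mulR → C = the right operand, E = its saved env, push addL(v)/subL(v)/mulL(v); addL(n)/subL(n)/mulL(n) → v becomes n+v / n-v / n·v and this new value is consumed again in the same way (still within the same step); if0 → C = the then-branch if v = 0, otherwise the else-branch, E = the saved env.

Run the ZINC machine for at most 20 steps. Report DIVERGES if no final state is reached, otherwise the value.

Answer: 5

Execution trace:
0. <C=((let q = (let u = (2 + 5) in u) in ((λv. (if0 q then 7 else -3)) (1 - q))) + 8), E=∅, A=∅, R=∅>
1. <C=(let q = (let u = (2 + 5) in u) in ((λv. (if0 q then 7 else -3)) (1 - q))), E=∅, A=∅, R=[addR]>
2. <C=(let u = (2 + 5) in u), E=∅, A=∅, R=[let q :: addR]>
3. <C=(2 + 5), E=∅, A=∅, R=[let u :: let q :: addR]>
4. <C=2, E=∅, A=∅, R=[addR :: let u :: let q :: addR]>
5. <C=5, E=∅, A=∅, R=[addL(2) :: let u :: let q :: addR]>
6. <C=u, E={u↦7}, A=∅, R=[let q :: addR]>
7. <C=((λv. (if0 q then 7 else -3)) (1 - q)), E={q↦7}, A=∅, R=[addR]>
8. <C=(1 - q), E={q↦7}, A=∅, R=[app :: addR]>
9. <C=1, E={q↦7}, A=∅, R=[subR :: app :: addR]>
10. <C=q, E={q↦7}, A=∅, R=[subL(1) :: app :: addR]>
11. <C=(λv. (if0 q then 7 else -3)), E={q↦7}, A=[-6], R=[addR]>
12. <C=(if0 q then 7 else -3), E={v↦-6, q↦7}, A=∅, R=[addR]>
13. <C=q, E={v↦-6, q↦7}, A=∅, R=[if0 :: addR]>
14. <C=-3, E={v↦-6, q↦7}, A=∅, R=[addR]>
15. <C=8, E=∅, A=∅, R=[addL(-3)]>
→ final value 5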